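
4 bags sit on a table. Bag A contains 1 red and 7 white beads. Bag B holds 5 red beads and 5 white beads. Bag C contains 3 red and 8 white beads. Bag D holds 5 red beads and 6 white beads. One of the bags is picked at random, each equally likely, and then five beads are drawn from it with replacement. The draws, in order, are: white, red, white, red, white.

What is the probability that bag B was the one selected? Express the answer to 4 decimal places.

Under each hypothesis, the probability of the observed sequence is: P(data | bag A) = (7/8)(1/8)(7/8)(1/8)(7/8) = 0.010468; P(data | bag B) = (5/10)(5/10)(5/10)(5/10)(5/10) = 0.03125; P(data | bag C) = (8/11)(3/11)(8/11)(3/11)(8/11) = 0.028612; P(data | bag D) = (6/11)(5/11)(6/11)(5/11)(6/11) = 0.03353.
Multiplying each by its prior: 1/4 · 0.010468 = 0.0026169, 1/4 · 0.03125 = 0.0078125, 1/4 · 0.028612 = 0.007153, 1/4 · 0.03353 = 0.0083824; these sum to 0.025965.
So P(bag B | data) = (0.0078125) / (0.025965) = 0.30089.

0.3009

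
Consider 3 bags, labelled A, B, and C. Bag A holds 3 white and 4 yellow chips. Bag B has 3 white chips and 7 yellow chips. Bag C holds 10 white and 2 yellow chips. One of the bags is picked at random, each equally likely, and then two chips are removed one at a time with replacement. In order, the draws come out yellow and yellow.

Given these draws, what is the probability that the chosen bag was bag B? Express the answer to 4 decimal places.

Compute the likelihood of the observed sequence for each case: P(data | bag A) = (4/7)(4/7) = 0.32653; P(data | bag B) = (7/10)(7/10) = 0.49; P(data | bag C) = (2/12)(2/12) = 0.027778.
Multiplying each by its prior: 1/3 · 0.32653 = 0.10884, 1/3 · 0.49 = 0.16333, 1/3 · 0.027778 = 0.0092593; these sum to 0.28144.
So P(bag B | data) = (0.16333) / (0.28144) = 0.58036.

0.5804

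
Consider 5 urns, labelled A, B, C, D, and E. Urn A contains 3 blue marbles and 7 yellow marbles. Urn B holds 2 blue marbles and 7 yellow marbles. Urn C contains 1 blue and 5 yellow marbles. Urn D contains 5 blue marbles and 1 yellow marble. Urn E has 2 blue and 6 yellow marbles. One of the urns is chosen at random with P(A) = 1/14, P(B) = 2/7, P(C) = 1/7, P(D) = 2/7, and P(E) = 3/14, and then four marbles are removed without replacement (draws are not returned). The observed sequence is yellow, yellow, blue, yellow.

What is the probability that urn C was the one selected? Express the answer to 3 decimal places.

0.231

For each hypothesis, P(data | H) works out to: P(data | urn A) = (7/10)(6/9)(3/8)(5/7) = 0.125; P(data | urn B) = (7/9)(6/8)(2/7)(5/6) = 0.13889; P(data | urn C) = (5/6)(4/5)(1/4)(3/3) = 0.16667; P(data | urn D) = (1/6)(0/5) = 0; P(data | urn E) = (6/8)(5/7)(2/6)(4/5) = 0.14286.
Weighting by the prior gives 1/14 · 0.125 = 0.0089286, 2/7 · 0.13889 = 0.039683, 1/7 · 0.16667 = 0.02381, 2/7 · 0 = 0, 3/14 · 0.14286 = 0.030612; these sum to 0.10303.
Hence P(urn C | data) = (0.02381) / (0.10303) = 0.23109.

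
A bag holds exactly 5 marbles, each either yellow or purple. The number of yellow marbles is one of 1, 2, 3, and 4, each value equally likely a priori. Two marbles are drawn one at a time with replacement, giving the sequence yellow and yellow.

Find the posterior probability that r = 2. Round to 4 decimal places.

0.1333

The likelihood of the observed sequence under each hypothesis: P(data | r = 1) = (1/5)(1/5) = 1/25; P(data | r = 2) = (2/5)(2/5) = 4/25; P(data | r = 3) = (3/5)(3/5) = 9/25; P(data | r = 4) = (4/5)(4/5) = 16/25.
Weighting by the prior gives 1/4 · 1/25 = 1/100, 1/4 · 4/25 = 1/25, 1/4 · 9/25 = 9/100, 1/4 · 16/25 = 4/25; summing to 3/10.
Therefore the posterior P(r = 2 | data) = (1/25) / (3/10) = 2/15.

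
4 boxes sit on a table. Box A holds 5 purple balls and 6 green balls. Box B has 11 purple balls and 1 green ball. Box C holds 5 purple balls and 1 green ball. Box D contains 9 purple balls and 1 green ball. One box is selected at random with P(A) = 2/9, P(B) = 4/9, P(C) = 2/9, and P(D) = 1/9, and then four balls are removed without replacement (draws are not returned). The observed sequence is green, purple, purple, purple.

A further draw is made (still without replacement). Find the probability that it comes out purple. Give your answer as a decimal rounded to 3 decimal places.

0.924

Compute the likelihood of the observed sequence for each case: P(data | box A) = (6/11)(5/10)(4/9)(3/8) = 0.045455; P(data | box B) = (1/12)(11/11)(10/10)(9/9) = 0.083333; P(data | box C) = (1/6)(5/5)(4/4)(3/3) = 0.16667; P(data | box D) = (1/10)(9/9)(8/8)(7/7) = 0.1.
Weighting by the prior gives 2/9 · 0.045455 = 0.010101, 4/9 · 0.083333 = 0.037037, 2/9 · 0.16667 = 0.037037, 1/9 · 0.1 = 0.011111; these sum to 0.095286.
Normalising, the posterior is P(box A | data) = 0.10601, P(box B | data) = 0.38869, P(box C | data) = 0.38869, P(box D | data) = 0.11661.
The predictive probability is P(purple next | data) = (2/7)(0.10601) + (1)(0.38869) + (1)(0.38869) + (1)(0.11661) = 0.92428.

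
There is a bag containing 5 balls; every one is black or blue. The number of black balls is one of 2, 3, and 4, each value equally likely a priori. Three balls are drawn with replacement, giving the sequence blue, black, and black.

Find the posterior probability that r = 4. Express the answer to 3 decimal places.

0.348

Compute the likelihood of the observed sequence for each case: P(data | r = 2) = (3/5)(2/5)(2/5) = 12/125; P(data | r = 3) = (2/5)(3/5)(3/5) = 18/125; P(data | r = 4) = (1/5)(4/5)(4/5) = 16/125.
Multiplying each by its prior: 1/3 · 12/125 = 4/125, 1/3 · 18/125 = 6/125, 1/3 · 16/125 = 16/375; summing to 46/375.
Therefore the posterior P(r = 4 | data) = (16/375) / (46/375) = 8/23.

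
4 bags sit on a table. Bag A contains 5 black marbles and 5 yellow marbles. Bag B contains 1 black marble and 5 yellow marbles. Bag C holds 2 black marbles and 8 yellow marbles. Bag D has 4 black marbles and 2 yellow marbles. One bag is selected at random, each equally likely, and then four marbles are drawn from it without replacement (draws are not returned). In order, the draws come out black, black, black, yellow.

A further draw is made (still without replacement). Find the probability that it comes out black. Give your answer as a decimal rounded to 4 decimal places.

0.4486

Under each hypothesis, the probability of the observed sequence is: P(data | bag A) = (5/10)(4/9)(3/8)(5/7) = 5/84; P(data | bag B) = (1/6)(0/5) = 0; P(data | bag C) = (2/10)(1/9)(0/8) = 0; P(data | bag D) = (4/6)(3/5)(2/4)(2/3) = 2/15.
The prior-weighted likelihoods are 1/4 · 5/84 = 5/336, 1/4 · 0 = 0, 1/4 · 0 = 0, 1/4 · 2/15 = 1/30; these sum to 27/560.
The posterior is then P(bag A | data) = 25/81, P(bag B | data) = 0, P(bag C | data) = 0, P(bag D | data) = 56/81.
So P(black next | data) = Σ P(black next | H) P(H | data) = (1/3)(25/81) + (1/2)(56/81) = 109/243.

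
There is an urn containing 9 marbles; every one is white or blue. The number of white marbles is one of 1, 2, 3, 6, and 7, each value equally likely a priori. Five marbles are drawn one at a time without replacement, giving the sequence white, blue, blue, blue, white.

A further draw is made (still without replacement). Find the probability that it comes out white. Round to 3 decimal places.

0.273

For each hypothesis, P(data | H) works out to: P(data | r = 1) = (1/9)(8/8)(7/7)(6/6)(0/5) = 0; P(data | r = 2) = (2/9)(7/8)(6/7)(5/6)(1/5) = 1/36; P(data | r = 3) = (3/9)(6/8)(5/7)(4/6)(2/5) = 1/21; P(data | r = 6) = (6/9)(3/8)(2/7)(1/6)(5/5) = 1/84; P(data | r = 7) = (7/9)(2/8)(1/7)(0/6) = 0.
Multiplying each by its prior: 1/5 · 0 = 0, 1/5 · 1/36 = 1/180, 1/5 · 1/21 = 1/105, 1/5 · 1/84 = 1/420, 1/5 · 0 = 0; with total 11/630.
Dividing through by the total gives posterior P(r = 1 | data) = 0, P(r = 2 | data) = 7/22, P(r = 3 | data) = 6/11, P(r = 6 | data) = 3/22, P(r = 7 | data) = 0.
The predictive probability is P(white next | data) = (0)(7/22) + (1/4)(6/11) + (1)(3/22) = 3/11.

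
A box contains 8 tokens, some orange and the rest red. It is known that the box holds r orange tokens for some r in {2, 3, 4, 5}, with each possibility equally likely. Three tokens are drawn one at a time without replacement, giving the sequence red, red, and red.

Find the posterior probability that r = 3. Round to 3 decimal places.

0.286

For each hypothesis, P(data | H) works out to: P(data | r = 2) = (6/8)(5/7)(4/6) = 5/14; P(data | r = 3) = (5/8)(4/7)(3/6) = 5/28; P(data | r = 4) = (4/8)(3/7)(2/6) = 1/14; P(data | r = 5) = (3/8)(2/7)(1/6) = 1/56.
The prior-weighted likelihoods are 1/4 · 5/14 = 5/56, 1/4 · 5/28 = 5/112, 1/4 · 1/14 = 1/56, 1/4 · 1/56 = 1/224; summing to 5/32.
By Bayes' rule, P(r = 3 | data) = (5/112) / (5/32) = 2/7.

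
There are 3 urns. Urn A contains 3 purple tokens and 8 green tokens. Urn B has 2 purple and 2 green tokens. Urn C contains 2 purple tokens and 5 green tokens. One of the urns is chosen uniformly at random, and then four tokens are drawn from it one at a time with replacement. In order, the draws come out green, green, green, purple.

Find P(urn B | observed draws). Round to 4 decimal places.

0.2302

For each hypothesis, P(data | H) works out to: P(data | urn A) = (8/11)(8/11)(8/11)(3/11) = 0.10491; P(data | urn B) = (2/4)(2/4)(2/4)(2/4) = 0.0625; P(data | urn C) = (5/7)(5/7)(5/7)(2/7) = 0.10412.
Weighting by the prior gives 1/3 · 0.10491 = 0.03497, 1/3 · 0.0625 = 0.020833, 1/3 · 0.10412 = 0.034708; summing to 0.090511.
By Bayes' rule, P(urn B | data) = (0.020833) / (0.090511) = 0.23017.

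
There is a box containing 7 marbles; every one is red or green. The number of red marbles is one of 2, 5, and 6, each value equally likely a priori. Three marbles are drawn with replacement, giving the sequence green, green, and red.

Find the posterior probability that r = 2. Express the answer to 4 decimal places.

Under each hypothesis, the probability of the observed sequence is: P(data | r = 2) = (5/7)(5/7)(2/7) = 0.14577; P(data | r = 5) = (2/7)(2/7)(5/7) = 0.058309; P(data | r = 6) = (1/7)(1/7)(6/7) = 0.017493.
Multiplying each by its prior: 1/3 · 0.14577 = 0.048591, 1/3 · 0.058309 = 0.019436, 1/3 · 0.017493 = 0.0058309; summing to 0.073858.
So P(r = 2 | data) = (0.048591) / (0.073858) = 0.65789.

0.6579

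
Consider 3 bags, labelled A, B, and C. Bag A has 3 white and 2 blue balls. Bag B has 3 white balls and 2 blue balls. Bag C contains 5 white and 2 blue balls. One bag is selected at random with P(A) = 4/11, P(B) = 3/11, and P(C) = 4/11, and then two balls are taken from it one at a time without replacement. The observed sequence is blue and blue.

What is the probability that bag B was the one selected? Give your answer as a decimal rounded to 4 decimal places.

0.3369

The likelihood of the observed sequence under each hypothesis: P(data | bag A) = (2/5)(1/4) = 1/10; P(data | bag B) = (2/5)(1/4) = 1/10; P(data | bag C) = (2/7)(1/6) = 1/21.
Weighting by the prior gives 4/11 · 1/10 = 2/55, 3/11 · 1/10 = 3/110, 4/11 · 1/21 = 4/231; these sum to 17/210.
So P(bag B | data) = (3/110) / (17/210) = 63/187.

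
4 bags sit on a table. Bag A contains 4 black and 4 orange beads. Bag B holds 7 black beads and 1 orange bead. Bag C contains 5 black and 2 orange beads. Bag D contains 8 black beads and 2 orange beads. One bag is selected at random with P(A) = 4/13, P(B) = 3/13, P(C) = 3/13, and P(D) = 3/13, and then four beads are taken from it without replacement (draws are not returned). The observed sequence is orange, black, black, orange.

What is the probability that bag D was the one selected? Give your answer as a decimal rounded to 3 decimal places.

0.121

For each hypothesis, P(data | H) works out to: P(data | bag A) = (4/8)(4/7)(3/6)(3/5) = 0.085714; P(data | bag B) = (1/8)(7/7)(6/6)(0/5) = 0; P(data | bag C) = (2/7)(5/6)(4/5)(1/4) = 0.047619; P(data | bag D) = (2/10)(8/9)(7/8)(1/7) = 0.022222.
The prior-weighted likelihoods are 4/13 · 0.085714 = 0.026374, 3/13 · 0 = 0, 3/13 · 0.047619 = 0.010989, 3/13 · 0.022222 = 0.0051282; with total 0.042491.
By Bayes' rule, P(bag D | data) = (0.0051282) / (0.042491) = 0.12069.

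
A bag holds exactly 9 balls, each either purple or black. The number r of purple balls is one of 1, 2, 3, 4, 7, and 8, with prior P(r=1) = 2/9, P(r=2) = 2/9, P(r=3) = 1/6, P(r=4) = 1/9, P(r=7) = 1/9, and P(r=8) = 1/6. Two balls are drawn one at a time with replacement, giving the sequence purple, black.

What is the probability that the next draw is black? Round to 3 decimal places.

0.594

Under each hypothesis, the probability of the observed sequence is: P(data | r = 1) = (1/9)(8/9) = 8/81; P(data | r = 2) = (2/9)(7/9) = 14/81; P(data | r = 3) = (3/9)(6/9) = 2/9; P(data | r = 4) = (4/9)(5/9) = 20/81; P(data | r = 7) = (7/9)(2/9) = 14/81; P(data | r = 8) = (8/9)(1/9) = 8/81.
The prior-weighted likelihoods are 2/9 · 8/81 = 16/729, 2/9 · 14/81 = 28/729, 1/6 · 2/9 = 1/27, 1/9 · 20/81 = 20/729, 1/9 · 14/81 = 14/729, 1/6 · 8/81 = 4/243; these sum to 13/81.
Normalising, the posterior is P(r = 1 | data) = 0.13675, P(r = 2 | data) = 0.23932, P(r = 3 | data) = 0.23077, P(r = 4 | data) = 0.17094, P(r = 7 | data) = 0.11966, P(r = 8 | data) = 0.10256.
Averaging over the posterior, P(black next | data) = (8/9)(0.13675) + (7/9)(0.23932) + (2/3)(0.23077) + (5/9)(0.17094) + (2/9)(0.11966) + (1/9)(0.10256) = 0.59449.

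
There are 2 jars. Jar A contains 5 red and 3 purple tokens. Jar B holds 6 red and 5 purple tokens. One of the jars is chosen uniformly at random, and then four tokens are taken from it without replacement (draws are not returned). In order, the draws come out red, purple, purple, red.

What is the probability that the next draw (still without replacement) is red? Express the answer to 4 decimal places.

0.6581

Compute the likelihood of the observed sequence for each case: P(data | jar A) = (5/8)(3/7)(2/6)(4/5) = 1/14; P(data | jar B) = (6/11)(5/10)(4/9)(5/8) = 5/66.
Weighting by the prior gives 1/2 · 1/14 = 1/28, 1/2 · 5/66 = 5/132; these sum to 17/231.
The posterior is then P(jar A | data) = 33/68, P(jar B | data) = 35/68.
The predictive probability is P(red next | data) = (3/4)(33/68) + (4/7)(35/68) = 179/272.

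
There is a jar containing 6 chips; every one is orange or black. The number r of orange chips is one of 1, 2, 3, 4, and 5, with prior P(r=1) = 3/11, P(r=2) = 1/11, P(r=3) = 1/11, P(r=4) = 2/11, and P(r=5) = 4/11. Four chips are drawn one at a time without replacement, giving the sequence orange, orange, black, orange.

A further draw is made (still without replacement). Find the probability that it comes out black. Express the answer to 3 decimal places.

Under each hypothesis, the probability of the observed sequence is: P(data | r = 1) = (1/6)(0/5) = 0; P(data | r = 2) = (2/6)(1/5)(4/4)(0/3) = 0; P(data | r = 3) = (3/6)(2/5)(3/4)(1/3) = 1/20; P(data | r = 4) = (4/6)(3/5)(2/4)(2/3) = 2/15; P(data | r = 5) = (5/6)(4/5)(1/4)(3/3) = 1/6.
The prior-weighted likelihoods are 3/11 · 0 = 0, 1/11 · 0 = 0, 1/11 · 1/20 = 1/220, 2/11 · 2/15 = 4/165, 4/11 · 1/6 = 2/33; summing to 59/660.
Normalising, the posterior is P(r = 1 | data) = 0, P(r = 2 | data) = 0, P(r = 3 | data) = 3/59, P(r = 4 | data) = 16/59, P(r = 5 | data) = 40/59.
So P(black next | data) = Σ P(black next | H) P(H | data) = (1)(3/59) + (1/2)(16/59) + (0)(40/59) = 11/59.

0.186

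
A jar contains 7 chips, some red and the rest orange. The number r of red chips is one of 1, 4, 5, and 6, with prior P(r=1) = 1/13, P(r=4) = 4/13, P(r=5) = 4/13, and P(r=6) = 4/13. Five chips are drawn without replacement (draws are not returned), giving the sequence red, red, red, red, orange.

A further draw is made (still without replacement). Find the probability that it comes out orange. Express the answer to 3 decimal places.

0.286

For each hypothesis, P(data | H) works out to: P(data | r = 1) = (1/7)(0/6) = 0; P(data | r = 4) = (4/7)(3/6)(2/5)(1/4)(3/3) = 1/35; P(data | r = 5) = (5/7)(4/6)(3/5)(2/4)(2/3) = 2/21; P(data | r = 6) = (6/7)(5/6)(4/5)(3/4)(1/3) = 1/7.
Multiplying each by its prior: 1/13 · 0 = 0, 4/13 · 1/35 = 4/455, 4/13 · 2/21 = 8/273, 4/13 · 1/7 = 4/91; these sum to 16/195.
Dividing through by the total gives posterior P(r = 1 | data) = 0, P(r = 4 | data) = 3/28, P(r = 5 | data) = 5/14, P(r = 6 | data) = 15/28.
So P(orange next | data) = Σ P(orange next | H) P(H | data) = (1)(3/28) + (1/2)(5/14) + (0)(15/28) = 2/7.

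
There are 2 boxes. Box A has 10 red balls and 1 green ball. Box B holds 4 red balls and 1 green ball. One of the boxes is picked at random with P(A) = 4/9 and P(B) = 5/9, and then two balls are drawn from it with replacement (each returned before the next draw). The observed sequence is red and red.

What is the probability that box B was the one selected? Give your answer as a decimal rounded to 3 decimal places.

0.492

The likelihood of the observed sequence under each hypothesis: P(data | box A) = (10/11)(10/11) = 0.82645; P(data | box B) = (4/5)(4/5) = 0.64.
Multiplying each by its prior: 4/9 · 0.82645 = 0.36731, 5/9 · 0.64 = 0.35556; summing to 0.72287.
Hence P(box B | data) = (0.35556) / (0.72287) = 0.49187.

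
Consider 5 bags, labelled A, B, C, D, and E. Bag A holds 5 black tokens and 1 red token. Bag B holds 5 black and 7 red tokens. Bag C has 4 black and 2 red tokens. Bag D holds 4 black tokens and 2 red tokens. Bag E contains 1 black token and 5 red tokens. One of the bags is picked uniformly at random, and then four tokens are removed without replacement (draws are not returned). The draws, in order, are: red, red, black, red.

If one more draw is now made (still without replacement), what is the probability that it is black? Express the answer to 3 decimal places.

0.173

Under each hypothesis, the probability of the observed sequence is: P(data | bag A) = (1/6)(0/5) = 0; P(data | bag B) = (7/12)(6/11)(5/10)(5/9) = 0.088384; P(data | bag C) = (2/6)(1/5)(4/4)(0/3) = 0; P(data | bag D) = (2/6)(1/5)(4/4)(0/3) = 0; P(data | bag E) = (5/6)(4/5)(1/4)(3/3) = 0.16667.
Weighting by the prior gives 1/5 · 0 = 0, 1/5 · 0.088384 = 0.017677, 1/5 · 0 = 0, 1/5 · 0 = 0, 1/5 · 0.16667 = 0.033333; with total 0.05101.
Dividing through by the total gives posterior P(bag A | data) = 0, P(bag B | data) = 0.34653, P(bag C | data) = 0, P(bag D | data) = 0, P(bag E | data) = 0.65347.
The predictive probability is P(black next | data) = (1/2)(0.34653) + (0)(0.65347) = 0.17327.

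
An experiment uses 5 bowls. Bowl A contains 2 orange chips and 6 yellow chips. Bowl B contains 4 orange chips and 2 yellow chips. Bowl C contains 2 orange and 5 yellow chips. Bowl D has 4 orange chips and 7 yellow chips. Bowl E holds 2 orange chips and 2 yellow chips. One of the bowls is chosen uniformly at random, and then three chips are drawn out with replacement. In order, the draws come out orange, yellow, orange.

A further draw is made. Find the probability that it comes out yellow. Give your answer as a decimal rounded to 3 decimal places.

0.524

For each hypothesis, P(data | H) works out to: P(data | bowl A) = (2/8)(6/8)(2/8) = 0.046875; P(data | bowl B) = (4/6)(2/6)(4/6) = 0.14815; P(data | bowl C) = (2/7)(5/7)(2/7) = 0.058309; P(data | bowl D) = (4/11)(7/11)(4/11) = 0.084147; P(data | bowl E) = (2/4)(2/4)(2/4) = 0.125.
Weighting by the prior gives 1/5 · 0.046875 = 0.009375, 1/5 · 0.14815 = 0.02963, 1/5 · 0.058309 = 0.011662, 1/5 · 0.084147 = 0.016829, 1/5 · 0.125 = 0.025; with total 0.092496.
Normalising, the posterior is P(bowl A | data) = 0.10136, P(bowl B | data) = 0.32033, P(bowl C | data) = 0.12608, P(bowl D | data) = 0.18195, P(bowl E | data) = 0.27028.
The predictive probability is P(yellow next | data) = (3/4)(0.10136) + (1/3)(0.32033) + (5/7)(0.12608) + (7/11)(0.18195) + (1/2)(0.27028) = 0.52378.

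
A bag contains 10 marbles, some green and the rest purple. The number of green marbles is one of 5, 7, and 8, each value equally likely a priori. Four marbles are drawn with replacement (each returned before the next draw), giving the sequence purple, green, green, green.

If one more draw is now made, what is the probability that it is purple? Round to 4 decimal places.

The likelihood of the observed sequence under each hypothesis: P(data | r = 5) = (5/10)(5/10)(5/10)(5/10) = 0.0625; P(data | r = 7) = (3/10)(7/10)(7/10)(7/10) = 0.1029; P(data | r = 8) = (2/10)(8/10)(8/10)(8/10) = 0.1024.
Multiplying each by its prior: 1/3 · 0.0625 = 0.020833, 1/3 · 0.1029 = 0.0343, 1/3 · 0.1024 = 0.034133; with total 0.089267.
Dividing through by the total gives posterior P(r = 5 | data) = 0.23338, P(r = 7 | data) = 0.38424, P(r = 8 | data) = 0.38237.
Averaging over the posterior, P(purple next | data) = (1/2)(0.23338) + (3/10)(0.38424) + (1/5)(0.38237) = 0.30844.

0.3084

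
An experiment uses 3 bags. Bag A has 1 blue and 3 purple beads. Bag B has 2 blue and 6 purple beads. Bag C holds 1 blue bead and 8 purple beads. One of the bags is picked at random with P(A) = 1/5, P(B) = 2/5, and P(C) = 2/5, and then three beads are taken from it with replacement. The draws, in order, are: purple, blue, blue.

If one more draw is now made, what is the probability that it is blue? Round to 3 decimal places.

0.231

The likelihood of the observed sequence under each hypothesis: P(data | bag A) = (3/4)(1/4)(1/4) = 0.046875; P(data | bag B) = (6/8)(2/8)(2/8) = 0.046875; P(data | bag C) = (8/9)(1/9)(1/9) = 0.010974.
Weighting by the prior gives 1/5 · 0.046875 = 0.009375, 2/5 · 0.046875 = 0.01875, 2/5 · 0.010974 = 0.0043896; summing to 0.032515.
Dividing through by the total gives posterior P(bag A | data) = 0.28833, P(bag B | data) = 0.57666, P(bag C | data) = 0.135.
Averaging over the posterior, P(blue next | data) = (1/4)(0.28833) + (1/4)(0.57666) + (1/9)(0.135) = 0.23125.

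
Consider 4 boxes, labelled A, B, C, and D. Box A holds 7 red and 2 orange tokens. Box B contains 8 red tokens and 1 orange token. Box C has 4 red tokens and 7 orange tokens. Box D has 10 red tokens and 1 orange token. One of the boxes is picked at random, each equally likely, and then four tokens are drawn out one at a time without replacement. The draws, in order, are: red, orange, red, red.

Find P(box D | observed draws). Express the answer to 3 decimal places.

0.251

For each hypothesis, P(data | H) works out to: P(data | box A) = (7/9)(2/8)(6/7)(5/6) = 0.13889; P(data | box B) = (8/9)(1/8)(7/7)(6/6) = 0.11111; P(data | box C) = (4/11)(7/10)(3/9)(2/8) = 0.021212; P(data | box D) = (10/11)(1/10)(9/9)(8/8) = 0.090909.
The prior-weighted likelihoods are 1/4 · 0.13889 = 0.034722, 1/4 · 0.11111 = 0.027778, 1/4 · 0.021212 = 0.005303, 1/4 · 0.090909 = 0.022727; summing to 0.09053.
By Bayes' rule, P(box D | data) = (0.022727) / (0.09053) = 0.25105.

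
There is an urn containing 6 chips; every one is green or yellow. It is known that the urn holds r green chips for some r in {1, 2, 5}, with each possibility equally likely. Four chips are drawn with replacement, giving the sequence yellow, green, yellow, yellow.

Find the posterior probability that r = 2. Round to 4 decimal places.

For each hypothesis, P(data | H) works out to: P(data | r = 1) = (5/6)(1/6)(5/6)(5/6) = 0.096451; P(data | r = 2) = (4/6)(2/6)(4/6)(4/6) = 0.098765; P(data | r = 5) = (1/6)(5/6)(1/6)(1/6) = 0.003858.
Weighting by the prior gives 1/3 · 0.096451 = 0.03215, 1/3 · 0.098765 = 0.032922, 1/3 · 0.003858 = 0.001286; with total 0.066358.
So P(r = 2 | data) = (0.032922) / (0.066358) = 0.49612.

0.4961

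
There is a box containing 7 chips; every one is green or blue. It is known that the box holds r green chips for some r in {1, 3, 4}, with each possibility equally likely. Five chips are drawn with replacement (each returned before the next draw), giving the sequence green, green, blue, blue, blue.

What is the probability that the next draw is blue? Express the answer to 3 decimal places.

0.571

The likelihood of the observed sequence under each hypothesis: P(data | r = 1) = (1/7)(1/7)(6/7)(6/7)(6/7) = 0.012852; P(data | r = 3) = (3/7)(3/7)(4/7)(4/7)(4/7) = 0.034271; P(data | r = 4) = (4/7)(4/7)(3/7)(3/7)(3/7) = 0.025704.
Weighting by the prior gives 1/3 · 0.012852 = 0.0042839, 1/3 · 0.034271 = 0.011424, 1/3 · 0.025704 = 0.0085679; these sum to 0.024276.
The posterior is then P(r = 1 | data) = 0.17647, P(r = 3 | data) = 0.47059, P(r = 4 | data) = 0.35294.
Averaging over the posterior, P(blue next | data) = (6/7)(0.17647) + (4/7)(0.47059) + (3/7)(0.35294) = 0.57143.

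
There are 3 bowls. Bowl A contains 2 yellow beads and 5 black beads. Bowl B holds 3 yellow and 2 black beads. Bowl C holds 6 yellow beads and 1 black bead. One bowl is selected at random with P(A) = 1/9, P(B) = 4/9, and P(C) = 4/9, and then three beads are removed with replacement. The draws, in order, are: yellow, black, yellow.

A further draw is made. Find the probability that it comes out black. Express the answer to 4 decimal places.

0.3150

For each hypothesis, P(data | H) works out to: P(data | bowl A) = (2/7)(5/7)(2/7) = 0.058309; P(data | bowl B) = (3/5)(2/5)(3/5) = 0.144; P(data | bowl C) = (6/7)(1/7)(6/7) = 0.10496.
Weighting by the prior gives 1/9 · 0.058309 = 0.0064788, 4/9 · 0.144 = 0.064, 4/9 · 0.10496 = 0.046647; with total 0.11713.
Dividing through by the total gives posterior P(bowl A | data) = 0.055315, P(bowl B | data) = 0.54642, P(bowl C | data) = 0.39827.
The predictive probability is P(black next | data) = (5/7)(0.055315) + (2/5)(0.54642) + (1/7)(0.39827) = 0.31497.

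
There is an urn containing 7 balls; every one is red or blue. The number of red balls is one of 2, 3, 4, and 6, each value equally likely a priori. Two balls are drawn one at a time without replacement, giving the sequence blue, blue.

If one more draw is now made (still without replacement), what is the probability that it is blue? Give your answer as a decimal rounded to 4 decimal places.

The likelihood of the observed sequence under each hypothesis: P(data | r = 2) = (5/7)(4/6) = 10/21; P(data | r = 3) = (4/7)(3/6) = 2/7; P(data | r = 4) = (3/7)(2/6) = 1/7; P(data | r = 6) = (1/7)(0/6) = 0.
The prior-weighted likelihoods are 1/4 · 10/21 = 5/42, 1/4 · 2/7 = 1/14, 1/4 · 1/7 = 1/28, 1/4 · 0 = 0; summing to 19/84.
Normalising, the posterior is P(r = 2 | data) = 10/19, P(r = 3 | data) = 6/19, P(r = 4 | data) = 3/19, P(r = 6 | data) = 0.
Averaging over the posterior, P(blue next | data) = (3/5)(10/19) + (2/5)(6/19) + (1/5)(3/19) = 9/19.

0.4737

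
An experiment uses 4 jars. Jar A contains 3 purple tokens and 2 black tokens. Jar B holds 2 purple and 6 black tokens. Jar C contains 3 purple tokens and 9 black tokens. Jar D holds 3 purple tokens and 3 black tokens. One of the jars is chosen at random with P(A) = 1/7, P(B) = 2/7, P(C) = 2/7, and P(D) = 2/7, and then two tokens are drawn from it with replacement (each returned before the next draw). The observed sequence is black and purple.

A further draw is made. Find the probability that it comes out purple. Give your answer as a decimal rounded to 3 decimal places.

The likelihood of the observed sequence under each hypothesis: P(data | jar A) = (2/5)(3/5) = 6/25; P(data | jar B) = (6/8)(2/8) = 3/16; P(data | jar C) = (9/12)(3/12) = 3/16; P(data | jar D) = (3/6)(3/6) = 1/4.
Multiplying each by its prior: 1/7 · 6/25 = 6/175, 2/7 · 3/16 = 3/56, 2/7 · 3/16 = 3/56, 2/7 · 1/4 = 1/14; these sum to 149/700.
Dividing through by the total gives posterior P(jar A | data) = 0.16107, P(jar B | data) = 0.25168, P(jar C | data) = 0.25168, P(jar D | data) = 0.33557.
The predictive probability is P(purple next | data) = (3/5)(0.16107) + (1/4)(0.25168) + (1/4)(0.25168) + (1/2)(0.33557) = 0.39027.

0.390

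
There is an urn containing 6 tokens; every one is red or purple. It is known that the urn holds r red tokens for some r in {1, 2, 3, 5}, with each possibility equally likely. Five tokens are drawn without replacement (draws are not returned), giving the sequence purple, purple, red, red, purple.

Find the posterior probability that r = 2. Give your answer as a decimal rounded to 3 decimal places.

Compute the likelihood of the observed sequence for each case: P(data | r = 1) = (5/6)(4/5)(1/4)(0/3) = 0; P(data | r = 2) = (4/6)(3/5)(2/4)(1/3)(2/2) = 1/15; P(data | r = 3) = (3/6)(2/5)(3/4)(2/3)(1/2) = 1/20; P(data | r = 5) = (1/6)(0/5) = 0.
The prior-weighted likelihoods are 1/4 · 0 = 0, 1/4 · 1/15 = 1/60, 1/4 · 1/20 = 1/80, 1/4 · 0 = 0; with total 7/240.
By Bayes' rule, P(r = 2 | data) = (1/60) / (7/240) = 4/7.

0.571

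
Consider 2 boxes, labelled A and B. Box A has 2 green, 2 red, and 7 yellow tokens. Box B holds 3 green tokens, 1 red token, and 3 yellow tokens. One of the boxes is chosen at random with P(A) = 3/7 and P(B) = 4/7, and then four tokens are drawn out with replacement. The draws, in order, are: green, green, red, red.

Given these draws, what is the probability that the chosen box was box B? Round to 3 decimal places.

For each hypothesis, P(data | H) works out to: P(data | box A) = (2/11)(2/11)(2/11)(2/11) = 0.0010928; P(data | box B) = (3/7)(3/7)(1/7)(1/7) = 0.0037484.
Weighting by the prior gives 3/7 · 0.0010928 = 0.00046835, 4/7 · 0.0037484 = 0.002142; with total 0.0026103.
Hence P(box B | data) = (0.002142) / (0.0026103) = 0.82058.

0.821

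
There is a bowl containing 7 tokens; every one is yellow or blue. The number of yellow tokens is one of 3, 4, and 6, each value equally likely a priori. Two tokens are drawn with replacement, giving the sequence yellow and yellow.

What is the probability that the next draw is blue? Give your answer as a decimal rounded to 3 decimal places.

0.281

Under each hypothesis, the probability of the observed sequence is: P(data | r = 3) = (3/7)(3/7) = 9/49; P(data | r = 4) = (4/7)(4/7) = 16/49; P(data | r = 6) = (6/7)(6/7) = 36/49.
Weighting by the prior gives 1/3 · 9/49 = 3/49, 1/3 · 16/49 = 16/147, 1/3 · 36/49 = 12/49; summing to 61/147.
Normalising, the posterior is P(r = 3 | data) = 9/61, P(r = 4 | data) = 16/61, P(r = 6 | data) = 36/61.
The predictive probability is P(blue next | data) = (4/7)(9/61) + (3/7)(16/61) + (1/7)(36/61) = 120/427.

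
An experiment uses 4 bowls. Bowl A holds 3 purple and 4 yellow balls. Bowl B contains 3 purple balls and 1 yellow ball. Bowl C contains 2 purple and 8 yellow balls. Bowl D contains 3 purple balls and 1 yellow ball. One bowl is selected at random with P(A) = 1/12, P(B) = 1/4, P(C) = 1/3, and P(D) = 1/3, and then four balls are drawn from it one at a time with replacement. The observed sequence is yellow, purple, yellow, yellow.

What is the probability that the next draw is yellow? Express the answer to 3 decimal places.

Under each hypothesis, the probability of the observed sequence is: P(data | bowl A) = (4/7)(3/7)(4/7)(4/7) = 0.079967; P(data | bowl B) = (1/4)(3/4)(1/4)(1/4) = 0.011719; P(data | bowl C) = (8/10)(2/10)(8/10)(8/10) = 0.1024; P(data | bowl D) = (1/4)(3/4)(1/4)(1/4) = 0.011719.
The prior-weighted likelihoods are 1/12 · 0.079967 = 0.0066639, 1/4 · 0.011719 = 0.0029297, 1/3 · 0.1024 = 0.034133, 1/3 · 0.011719 = 0.0039062; with total 0.047633.
Normalising, the posterior is P(bowl A | data) = 0.1399, P(bowl B | data) = 0.061505, P(bowl C | data) = 0.71659, P(bowl D | data) = 0.082007.
So P(yellow next | data) = Σ P(yellow next | H) P(H | data) = (4/7)(0.1399) + (1/4)(0.061505) + (4/5)(0.71659) + (1/4)(0.082007) = 0.68909.

0.689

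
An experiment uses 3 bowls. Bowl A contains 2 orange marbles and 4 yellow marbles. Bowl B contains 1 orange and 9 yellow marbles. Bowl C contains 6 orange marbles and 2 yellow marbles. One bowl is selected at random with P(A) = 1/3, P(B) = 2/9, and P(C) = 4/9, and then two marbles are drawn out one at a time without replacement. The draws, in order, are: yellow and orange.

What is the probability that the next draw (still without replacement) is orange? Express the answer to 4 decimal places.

0.4923

For each hypothesis, P(data | H) works out to: P(data | bowl A) = (4/6)(2/5) = 4/15; P(data | bowl B) = (9/10)(1/9) = 1/10; P(data | bowl C) = (2/8)(6/7) = 3/14.
Weighting by the prior gives 1/3 · 4/15 = 4/45, 2/9 · 1/10 = 1/45, 4/9 · 3/14 = 2/21; these sum to 13/63.
The posterior is then P(bowl A | data) = 28/65, P(bowl B | data) = 7/65, P(bowl C | data) = 6/13.
So P(orange next | data) = Σ P(orange next | H) P(H | data) = (1/4)(28/65) + (0)(7/65) + (5/6)(6/13) = 32/65.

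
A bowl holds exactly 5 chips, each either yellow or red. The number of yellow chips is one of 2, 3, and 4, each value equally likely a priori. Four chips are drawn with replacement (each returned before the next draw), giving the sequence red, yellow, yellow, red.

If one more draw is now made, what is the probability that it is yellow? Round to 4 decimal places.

Under each hypothesis, the probability of the observed sequence is: P(data | r = 2) = (3/5)(2/5)(2/5)(3/5) = 0.0576; P(data | r = 3) = (2/5)(3/5)(3/5)(2/5) = 0.0576; P(data | r = 4) = (1/5)(4/5)(4/5)(1/5) = 0.0256.
The prior-weighted likelihoods are 1/3 · 0.0576 = 0.0192, 1/3 · 0.0576 = 0.0192, 1/3 · 0.0256 = 0.0085333; these sum to 0.046933.
The posterior is then P(r = 2 | data) = 0.40909, P(r = 3 | data) = 0.40909, P(r = 4 | data) = 0.18182.
The predictive probability is P(yellow next | data) = (2/5)(0.40909) + (3/5)(0.40909) + (4/5)(0.18182) = 0.55455.

0.5545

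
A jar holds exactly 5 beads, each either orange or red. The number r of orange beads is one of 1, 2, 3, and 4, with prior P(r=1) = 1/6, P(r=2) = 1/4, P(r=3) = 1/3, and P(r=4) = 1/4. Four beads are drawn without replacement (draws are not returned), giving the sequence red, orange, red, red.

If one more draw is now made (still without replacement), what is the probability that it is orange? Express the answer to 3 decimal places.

For each hypothesis, P(data | H) works out to: P(data | r = 1) = (4/5)(1/4)(3/3)(2/2) = 1/5; P(data | r = 2) = (3/5)(2/4)(2/3)(1/2) = 1/10; P(data | r = 3) = (2/5)(3/4)(1/3)(0/2) = 0; P(data | r = 4) = (1/5)(4/4)(0/3) = 0.
Weighting by the prior gives 1/6 · 1/5 = 1/30, 1/4 · 1/10 = 1/40, 1/3 · 0 = 0, 1/4 · 0 = 0; summing to 7/120.
Dividing through by the total gives posterior P(r = 1 | data) = 4/7, P(r = 2 | data) = 3/7, P(r = 3 | data) = 0, P(r = 4 | data) = 0.
The predictive probability is P(orange next | data) = (0)(4/7) + (1)(3/7) = 3/7.

0.429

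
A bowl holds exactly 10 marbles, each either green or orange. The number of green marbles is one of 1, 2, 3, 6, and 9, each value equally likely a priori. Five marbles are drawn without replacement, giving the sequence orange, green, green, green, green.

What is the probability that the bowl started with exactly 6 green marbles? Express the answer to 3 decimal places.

0.323

For each hypothesis, P(data | H) works out to: P(data | r = 1) = (9/10)(1/9)(0/8) = 0; P(data | r = 2) = (8/10)(2/9)(1/8)(0/7) = 0; P(data | r = 3) = (7/10)(3/9)(2/8)(1/7)(0/6) = 0; P(data | r = 6) = (4/10)(6/9)(5/8)(4/7)(3/6) = 0.047619; P(data | r = 9) = (1/10)(9/9)(8/8)(7/7)(6/6) = 0.1.
Weighting by the prior gives 1/5 · 0 = 0, 1/5 · 0 = 0, 1/5 · 0 = 0, 1/5 · 0.047619 = 0.0095238, 1/5 · 0.1 = 0.02; with total 0.029524.
By Bayes' rule, P(r = 6 | data) = (0.0095238) / (0.029524) = 0.32258.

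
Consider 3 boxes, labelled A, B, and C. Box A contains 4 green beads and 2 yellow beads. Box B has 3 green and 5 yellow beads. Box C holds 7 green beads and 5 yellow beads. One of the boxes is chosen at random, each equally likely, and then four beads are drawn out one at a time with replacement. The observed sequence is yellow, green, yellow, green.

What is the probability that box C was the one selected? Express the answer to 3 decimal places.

For each hypothesis, P(data | H) works out to: P(data | box A) = (2/6)(4/6)(2/6)(4/6) = 0.049383; P(data | box B) = (5/8)(3/8)(5/8)(3/8) = 0.054932; P(data | box C) = (5/12)(7/12)(5/12)(7/12) = 0.059076.
Multiplying each by its prior: 1/3 · 0.049383 = 0.016461, 1/3 · 0.054932 = 0.018311, 1/3 · 0.059076 = 0.019692; with total 0.054463.
Hence P(box C | data) = (0.019692) / (0.054463) = 0.36156.

0.362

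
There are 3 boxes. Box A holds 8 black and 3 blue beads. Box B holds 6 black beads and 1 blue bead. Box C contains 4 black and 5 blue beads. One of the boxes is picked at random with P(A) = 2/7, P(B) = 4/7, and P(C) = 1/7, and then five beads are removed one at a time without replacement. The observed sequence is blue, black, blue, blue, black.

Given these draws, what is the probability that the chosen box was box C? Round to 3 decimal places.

The likelihood of the observed sequence under each hypothesis: P(data | box A) = (3/11)(8/10)(2/9)(1/8)(7/7) = 0.0060606; P(data | box B) = (1/7)(6/6)(0/5) = 0; P(data | box C) = (5/9)(4/8)(4/7)(3/6)(3/5) = 0.047619.
The prior-weighted likelihoods are 2/7 · 0.0060606 = 0.0017316, 4/7 · 0 = 0, 1/7 · 0.047619 = 0.0068027; summing to 0.0085343.
By Bayes' rule, P(box C | data) = (0.0068027) / (0.0085343) = 0.7971.

0.797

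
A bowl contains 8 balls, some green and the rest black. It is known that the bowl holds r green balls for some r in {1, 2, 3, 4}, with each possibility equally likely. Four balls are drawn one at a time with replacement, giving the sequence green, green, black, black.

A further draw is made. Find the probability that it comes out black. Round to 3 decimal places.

For each hypothesis, P(data | H) works out to: P(data | r = 1) = (1/8)(1/8)(7/8)(7/8) = 0.011963; P(data | r = 2) = (2/8)(2/8)(6/8)(6/8) = 0.035156; P(data | r = 3) = (3/8)(3/8)(5/8)(5/8) = 0.054932; P(data | r = 4) = (4/8)(4/8)(4/8)(4/8) = 0.0625.
The prior-weighted likelihoods are 1/4 · 0.011963 = 0.0029907, 1/4 · 0.035156 = 0.0087891, 1/4 · 0.054932 = 0.013733, 1/4 · 0.0625 = 0.015625; these sum to 0.041138.
The posterior is then P(r = 1 | data) = 0.0727, P(r = 2 | data) = 0.21365, P(r = 3 | data) = 0.33383, P(r = 4 | data) = 0.37982.
The predictive probability is P(black next | data) = (7/8)(0.0727) + (3/4)(0.21365) + (5/8)(0.33383) + (1/2)(0.37982) = 0.6224.

0.622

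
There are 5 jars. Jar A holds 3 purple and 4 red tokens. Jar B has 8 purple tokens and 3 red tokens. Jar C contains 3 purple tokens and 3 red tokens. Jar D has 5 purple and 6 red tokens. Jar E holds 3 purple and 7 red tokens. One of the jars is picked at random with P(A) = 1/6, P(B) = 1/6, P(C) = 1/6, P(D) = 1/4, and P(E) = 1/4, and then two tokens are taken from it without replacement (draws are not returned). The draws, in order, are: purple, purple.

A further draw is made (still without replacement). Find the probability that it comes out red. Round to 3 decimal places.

0.574

The likelihood of the observed sequence under each hypothesis: P(data | jar A) = (3/7)(2/6) = 0.14286; P(data | jar B) = (8/11)(7/10) = 0.50909; P(data | jar C) = (3/6)(2/5) = 0.2; P(data | jar D) = (5/11)(4/10) = 0.18182; P(data | jar E) = (3/10)(2/9) = 0.066667.
Weighting by the prior gives 1/6 · 0.14286 = 0.02381, 1/6 · 0.50909 = 0.084848, 1/6 · 0.2 = 0.033333, 1/4 · 0.18182 = 0.045455, 1/4 · 0.066667 = 0.016667; with total 0.20411.
Dividing through by the total gives posterior P(jar A | data) = 0.11665, P(jar B | data) = 0.41569, P(jar C | data) = 0.16331, P(jar D | data) = 0.22269, P(jar E | data) = 0.081654.
The predictive probability is P(red next | data) = (4/5)(0.11665) + (1/3)(0.41569) + (3/4)(0.16331) + (2/3)(0.22269) + (7/8)(0.081654) = 0.57428.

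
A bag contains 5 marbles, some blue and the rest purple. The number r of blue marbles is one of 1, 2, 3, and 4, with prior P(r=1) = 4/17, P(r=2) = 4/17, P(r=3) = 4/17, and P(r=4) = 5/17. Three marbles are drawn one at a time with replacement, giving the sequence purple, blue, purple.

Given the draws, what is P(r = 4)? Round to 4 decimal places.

For each hypothesis, P(data | H) works out to: P(data | r = 1) = (4/5)(1/5)(4/5) = 0.128; P(data | r = 2) = (3/5)(2/5)(3/5) = 0.144; P(data | r = 3) = (2/5)(3/5)(2/5) = 0.096; P(data | r = 4) = (1/5)(4/5)(1/5) = 0.032.
Multiplying each by its prior: 4/17 · 0.128 = 0.030118, 4/17 · 0.144 = 0.033882, 4/17 · 0.096 = 0.022588, 5/17 · 0.032 = 0.0094118; these sum to 0.096.
Therefore the posterior P(r = 4 | data) = (0.0094118) / (0.096) = 0.098039.

0.0980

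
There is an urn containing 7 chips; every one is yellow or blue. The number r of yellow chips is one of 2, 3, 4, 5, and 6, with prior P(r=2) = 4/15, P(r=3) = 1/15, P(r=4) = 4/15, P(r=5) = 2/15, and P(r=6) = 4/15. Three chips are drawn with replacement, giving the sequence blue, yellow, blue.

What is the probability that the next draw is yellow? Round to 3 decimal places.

The likelihood of the observed sequence under each hypothesis: P(data | r = 2) = (5/7)(2/7)(5/7) = 0.14577; P(data | r = 3) = (4/7)(3/7)(4/7) = 0.13994; P(data | r = 4) = (3/7)(4/7)(3/7) = 0.10496; P(data | r = 5) = (2/7)(5/7)(2/7) = 0.058309; P(data | r = 6) = (1/7)(6/7)(1/7) = 0.017493.
The prior-weighted likelihoods are 4/15 · 0.14577 = 0.038873, 1/15 · 0.13994 = 0.0093294, 4/15 · 0.10496 = 0.027988, 2/15 · 0.058309 = 0.0077745, 4/15 · 0.017493 = 0.0046647; summing to 0.08863.
Dividing through by the total gives posterior P(r = 2 | data) = 0.4386, P(r = 3 | data) = 0.10526, P(r = 4 | data) = 0.31579, P(r = 5 | data) = 0.087719, P(r = 6 | data) = 0.052632.
So P(yellow next | data) = Σ P(yellow next | H) P(H | data) = (2/7)(0.4386) + (3/7)(0.10526) + (4/7)(0.31579) + (5/7)(0.087719) + (6/7)(0.052632) = 0.45865.

0.459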